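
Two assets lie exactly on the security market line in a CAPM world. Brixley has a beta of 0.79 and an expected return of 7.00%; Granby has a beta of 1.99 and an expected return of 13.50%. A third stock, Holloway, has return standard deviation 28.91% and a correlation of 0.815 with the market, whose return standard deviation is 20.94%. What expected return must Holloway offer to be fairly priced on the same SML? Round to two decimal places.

MRP = (13.50% − 7.00%) / (1.99 − 0.79) = 5.4167%
R_f = 7.00% − 0.79 × 5.4167% = 2.7208%
β_Holloway = ρ·σ_i/σ_m = 0.815 × 28.91 / 20.94 = 1.1252
E(R_Holloway) = R_f + β × MRP = 2.7208% + 1.1252 × 5.4167% = 8.82%

8.82%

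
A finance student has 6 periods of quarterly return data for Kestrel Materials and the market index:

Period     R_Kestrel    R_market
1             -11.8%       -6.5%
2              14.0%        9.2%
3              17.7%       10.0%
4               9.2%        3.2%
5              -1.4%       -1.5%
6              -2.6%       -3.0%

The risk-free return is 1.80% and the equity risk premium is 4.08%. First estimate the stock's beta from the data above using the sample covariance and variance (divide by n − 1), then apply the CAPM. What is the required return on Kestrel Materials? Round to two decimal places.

Mean R_i = (-11.8 + 14.0 + 17.7 + 9.2 − 1.4 − 2.6) / 6 = 4.1833%
Mean R_m = (-6.5 + 9.2 + 10.0 + 3.2 − 1.5 − 3.0) / 6 = 1.9000%
Σ(R_i − R̄_i)(R_m − R̄_m) = 374.1500  ⇒  Cov = 374.1500 / 5 = 74.8300
Σ(R_m − R̄_m)² = 226.7200  ⇒  Var(R_m) = 226.7200 / 5 = 45.3440
β = Cov / Var(R_m) = 74.8300 / 45.3440 = 1.6503
E(R) = R_f + β × MRP = 1.80% + 1.6503 × 4.08% = 8.53%

8.53%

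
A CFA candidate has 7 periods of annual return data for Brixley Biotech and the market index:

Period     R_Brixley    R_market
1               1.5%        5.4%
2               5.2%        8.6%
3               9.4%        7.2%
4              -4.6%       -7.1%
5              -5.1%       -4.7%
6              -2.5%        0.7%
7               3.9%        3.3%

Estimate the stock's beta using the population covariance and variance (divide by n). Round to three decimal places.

Mean R_i = (1.5 + 5.2 + 9.4 − 4.6 − 5.1 − 2.5 + 3.9) / 7 = 1.1143%
Mean R_m = (5.4 + 8.6 + 7.2 − 7.1 − 4.7 + 0.7 + 3.3) / 7 = 1.9143%
Σ(R_i − R̄_i)(R_m − R̄_m) = 173.3186  ⇒  Cov = 173.3186 / 7 = 24.7598
Σ(R_m − R̄_m)² = 213.1886  ⇒  Var(R_m) = 213.1886 / 7 = 30.4555
β = Cov / Var(R_m) = 24.7598 / 30.4555 = 0.8130

0.813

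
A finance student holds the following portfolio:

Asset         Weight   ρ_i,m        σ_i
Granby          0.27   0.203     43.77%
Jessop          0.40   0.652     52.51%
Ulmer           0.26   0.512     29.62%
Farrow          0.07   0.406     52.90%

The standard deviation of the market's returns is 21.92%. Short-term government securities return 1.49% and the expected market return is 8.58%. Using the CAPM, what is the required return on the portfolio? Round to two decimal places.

8.46%

β_Granby = 0.203 × 43.77% / 21.92% = 0.4054
β_Jessop = 0.652 × 52.51% / 21.92% = 1.5619
β_Ulmer = 0.512 × 29.62% / 21.92% = 0.6919
β_Farrow = 0.406 × 52.90% / 21.92% = 0.9798
β_P = Σ w_i β_i = 0.27×0.4054 + 0.40×1.5619 + 0.26×0.6919 + 0.07×0.9798 = 0.9827
MRP = 8.58% − 1.49% = 7.09%
E(R_P) = R_f + β_P × MRP = 1.49% + 0.9827 × 7.09% = 8.46%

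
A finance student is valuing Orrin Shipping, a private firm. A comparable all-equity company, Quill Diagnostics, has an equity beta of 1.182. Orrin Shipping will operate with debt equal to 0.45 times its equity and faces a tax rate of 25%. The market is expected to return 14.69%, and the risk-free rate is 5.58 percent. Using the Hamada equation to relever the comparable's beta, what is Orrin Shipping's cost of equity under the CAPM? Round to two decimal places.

β_L = β_U × [1 + (1 − t)(D/E)] = 1.182 × [1 + (1 − 0.25) × 0.45]
    = 1.182 × [1 + 0.75 × 0.45] = 1.182 × 1.3375 = 1.5809
MRP = 14.69% − 5.58% = 9.11%
E(R) = R_f + β_L × MRP = 5.58% + 1.5809 × 9.11% = 19.98%

19.98%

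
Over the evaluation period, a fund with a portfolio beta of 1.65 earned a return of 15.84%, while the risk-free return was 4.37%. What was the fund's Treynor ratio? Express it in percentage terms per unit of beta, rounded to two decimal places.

Treynor = (R_P − R_f) / β_P = (15.84% − 4.37%) / 1.6500 = 11.47% / 1.6500 = 6.95%

6.95%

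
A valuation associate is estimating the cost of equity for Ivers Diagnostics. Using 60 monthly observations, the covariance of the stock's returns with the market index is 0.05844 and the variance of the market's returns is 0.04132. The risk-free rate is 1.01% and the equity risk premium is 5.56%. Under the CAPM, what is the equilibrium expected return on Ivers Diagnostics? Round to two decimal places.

β = Cov(R_i, R_m) / Var(R_m) = 0.05844 / 0.04132 = 1.4143
E(R) = R_f + β × MRP = 1.01% + 1.4143 × 5.56% = 8.87%

8.87%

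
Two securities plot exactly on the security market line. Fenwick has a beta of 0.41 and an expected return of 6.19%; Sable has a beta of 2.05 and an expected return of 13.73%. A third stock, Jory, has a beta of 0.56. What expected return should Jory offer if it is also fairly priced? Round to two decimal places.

MRP (SML slope) = (13.73% − 6.19%) / (2.05 − 0.41) = 7.54% / 1.64 = 4.5976%
R_f (intercept) = 6.19% − 0.41 × 4.5976% = 4.3050%
E(R_Jory) = R_f + β × MRP = 4.3050% + 0.56 × 4.5976% = 6.88%

6.88%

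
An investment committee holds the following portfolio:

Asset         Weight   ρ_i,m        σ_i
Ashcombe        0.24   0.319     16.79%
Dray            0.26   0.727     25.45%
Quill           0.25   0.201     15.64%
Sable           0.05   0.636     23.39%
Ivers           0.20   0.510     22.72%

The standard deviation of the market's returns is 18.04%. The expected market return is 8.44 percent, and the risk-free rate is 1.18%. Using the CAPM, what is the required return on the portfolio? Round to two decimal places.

β_Ashcombe = 0.319 × 16.79% / 18.04% = 0.2969
β_Dray = 0.727 × 25.45% / 18.04% = 1.0256
β_Quill = 0.201 × 15.64% / 18.04% = 0.1743
β_Sable = 0.636 × 23.39% / 18.04% = 0.8246
β_Ivers = 0.510 × 22.72% / 18.04% = 0.6423
β_P = Σ w_i β_i = 0.24×0.2969 + 0.26×1.0256 + 0.25×0.1743 + 0.05×0.8246 + 0.20×0.6423 = 0.5512
MRP = 8.44% − 1.18% = 7.26%
E(R_P) = R_f + β_P × MRP = 1.18% + 0.5512 × 7.26% = 5.18%

5.18%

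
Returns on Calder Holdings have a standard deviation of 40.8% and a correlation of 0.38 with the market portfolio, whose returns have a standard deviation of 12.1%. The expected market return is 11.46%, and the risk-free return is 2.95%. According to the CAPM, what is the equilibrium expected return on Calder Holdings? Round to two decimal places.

13.85%

β = ρ × σ_i / σ_m = 0.38 × 40.8% / 12.1% = 1.2813
MRP = 11.46% − 2.95% = 8.51%
E(R) = 2.95% + 1.2813 × 8.51% = 13.85%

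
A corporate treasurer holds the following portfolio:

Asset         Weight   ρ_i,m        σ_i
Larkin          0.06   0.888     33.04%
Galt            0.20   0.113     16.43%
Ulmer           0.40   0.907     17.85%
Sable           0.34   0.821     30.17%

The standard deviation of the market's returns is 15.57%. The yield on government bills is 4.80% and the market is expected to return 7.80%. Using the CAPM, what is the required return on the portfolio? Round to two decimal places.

β_Larkin = 0.888 × 33.04% / 15.57% = 1.8844
β_Galt = 0.113 × 16.43% / 15.57% = 0.1192
β_Ulmer = 0.907 × 17.85% / 15.57% = 1.0398
β_Sable = 0.821 × 30.17% / 15.57% = 1.5909
β_P = Σ w_i β_i = 0.06×1.8844 + 0.20×0.1192 + 0.40×1.0398 + 0.34×1.5909 = 1.0937
MRP = 7.80% − 4.80% = 3.00%
E(R_P) = R_f + β_P × MRP = 4.80% + 1.0937 × 3.00% = 8.08%

8.08%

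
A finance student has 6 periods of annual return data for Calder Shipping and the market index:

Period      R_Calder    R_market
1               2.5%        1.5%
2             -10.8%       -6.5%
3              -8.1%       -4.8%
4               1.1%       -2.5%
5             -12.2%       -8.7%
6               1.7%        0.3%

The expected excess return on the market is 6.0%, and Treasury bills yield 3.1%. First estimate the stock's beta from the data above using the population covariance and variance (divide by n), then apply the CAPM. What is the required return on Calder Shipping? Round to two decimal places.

Mean R_i = (2.5 − 10.8 − 8.1 + 1.1 − 12.2 + 1.7) / 6 = -4.3000%
Mean R_m = (1.5 − 6.5 − 4.8 − 2.5 − 8.7 + 0.3) / 6 = -3.4500%
Σ(R_i − R̄_i)(R_m − R̄_m) = 127.7200  ⇒  Cov = 127.7200 / 6 = 21.2867
Σ(R_m − R̄_m)² = 78.1550  ⇒  Var(R_m) = 78.1550 / 6 = 13.0258
β = Cov / Var(R_m) = 21.2867 / 13.0258 = 1.6342
E(R) = R_f + β × MRP = 3.1% + 1.6342 × 6.0% = 12.91%

12.91%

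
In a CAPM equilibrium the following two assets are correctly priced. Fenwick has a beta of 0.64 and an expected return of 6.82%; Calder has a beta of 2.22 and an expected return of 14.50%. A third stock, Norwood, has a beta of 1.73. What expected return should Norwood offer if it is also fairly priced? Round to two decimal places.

MRP (SML slope) = (14.50% − 6.82%) / (2.22 − 0.64) = 7.68% / 1.58 = 4.8608%
R_f (intercept) = 6.82% − 0.64 × 4.8608% = 3.7091%
E(R_Norwood) = R_f + β × MRP = 3.7091% + 1.73 × 4.8608% = 12.12%

12.12%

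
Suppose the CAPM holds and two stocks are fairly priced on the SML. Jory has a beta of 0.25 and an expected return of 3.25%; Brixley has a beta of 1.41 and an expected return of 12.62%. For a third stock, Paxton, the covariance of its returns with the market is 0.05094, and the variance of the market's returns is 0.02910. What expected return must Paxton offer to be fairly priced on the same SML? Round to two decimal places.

15.37%

MRP = (12.62% − 3.25%) / (1.41 − 0.25) = 8.0776%
R_f = 3.25% − 0.25 × 8.0776% = 1.2306%
β_Paxton = Cov / Var(R_m) = 0.05094 / 0.02910 = 1.7505
E(R_Paxton) = R_f + β × MRP = 1.2306% + 1.7505 × 8.0776% = 15.37%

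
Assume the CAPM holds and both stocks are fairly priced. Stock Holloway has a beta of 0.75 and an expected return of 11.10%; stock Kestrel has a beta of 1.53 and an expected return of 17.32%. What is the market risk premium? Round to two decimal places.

7.97%

Both satisfy E(R) = R_f + β·MRP, so the slope of the SML is
MRP = (17.32% − 11.10%) / (1.53 − 0.75) = 6.22% / 0.78 = 7.9744%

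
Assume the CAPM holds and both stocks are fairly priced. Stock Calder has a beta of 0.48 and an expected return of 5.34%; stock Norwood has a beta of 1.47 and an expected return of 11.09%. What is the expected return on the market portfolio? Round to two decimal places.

8.36%

Both satisfy E(R) = R_f + β·MRP, so the slope of the SML is
MRP = (11.09% − 5.34%) / (1.47 − 0.48) = 5.75% / 0.99 = 5.8081%
R_f = E(R_Calder) − β_Calder·MRP = 5.34% − 0.48 × 5.8081% = 2.5521%
E(R_m) = R_f + MRP = 2.5521% + 5.8081% = 8.36%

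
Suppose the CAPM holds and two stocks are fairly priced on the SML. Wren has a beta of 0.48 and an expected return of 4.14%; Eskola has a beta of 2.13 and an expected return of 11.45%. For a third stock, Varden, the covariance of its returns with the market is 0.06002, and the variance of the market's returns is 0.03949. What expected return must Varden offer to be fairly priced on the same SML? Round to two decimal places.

8.75%

MRP = (11.45% − 4.14%) / (2.13 − 0.48) = 4.4303%
R_f = 4.14% − 0.48 × 4.4303% = 2.0135%
β_Varden = Cov / Var(R_m) = 0.06002 / 0.03949 = 1.5199
E(R_Varden) = R_f + β × MRP = 2.0135% + 1.5199 × 4.4303% = 8.75%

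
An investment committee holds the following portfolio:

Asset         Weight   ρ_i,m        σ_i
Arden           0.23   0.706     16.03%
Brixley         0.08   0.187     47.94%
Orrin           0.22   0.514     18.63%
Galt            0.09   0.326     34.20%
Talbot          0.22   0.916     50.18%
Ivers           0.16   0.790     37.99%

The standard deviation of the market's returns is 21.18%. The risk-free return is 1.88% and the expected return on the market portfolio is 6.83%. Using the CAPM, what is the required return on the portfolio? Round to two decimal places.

6.87%

β_Arden = 0.706 × 16.03% / 21.18% = 0.5343
β_Brixley = 0.187 × 47.94% / 21.18% = 0.4233
β_Orrin = 0.514 × 18.63% / 21.18% = 0.4521
β_Galt = 0.326 × 34.20% / 21.18% = 0.5264
β_Talbot = 0.916 × 50.18% / 21.18% = 2.1702
β_Ivers = 0.790 × 37.99% / 21.18% = 1.4170
β_P = Σ w_i β_i = 0.23×0.5343 + 0.08×0.4233 + 0.22×0.4521 + 0.09×0.5264 + 0.22×2.1702 + 0.16×1.4170 = 1.0078
MRP = 6.83% − 1.88% = 4.95%
E(R_P) = R_f + β_P × MRP = 1.88% + 1.0078 × 4.95% = 6.87%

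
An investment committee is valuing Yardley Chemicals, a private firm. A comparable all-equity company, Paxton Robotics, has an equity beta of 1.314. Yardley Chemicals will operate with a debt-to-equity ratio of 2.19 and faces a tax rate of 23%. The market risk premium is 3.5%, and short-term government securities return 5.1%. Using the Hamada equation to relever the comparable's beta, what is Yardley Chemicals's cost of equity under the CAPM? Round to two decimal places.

β_L = β_U × [1 + (1 − t)(D/E)] = 1.314 × [1 + (1 − 0.23) × 2.19]
    = 1.314 × [1 + 0.77 × 2.19] = 1.314 × 2.6863 = 3.5298
E(R) = R_f + β_L × MRP = 5.1% + 3.5298 × 3.5% = 17.45%

17.45%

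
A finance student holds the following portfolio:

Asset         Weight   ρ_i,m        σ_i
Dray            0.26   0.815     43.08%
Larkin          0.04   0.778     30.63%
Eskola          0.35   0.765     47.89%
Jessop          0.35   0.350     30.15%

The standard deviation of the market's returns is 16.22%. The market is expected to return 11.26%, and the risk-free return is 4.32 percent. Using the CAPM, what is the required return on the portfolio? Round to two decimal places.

β_Dray = 0.815 × 43.08% / 16.22% = 2.1646
β_Larkin = 0.778 × 30.63% / 16.22% = 1.4692
β_Eskola = 0.765 × 47.89% / 16.22% = 2.2587
β_Jessop = 0.350 × 30.15% / 16.22% = 0.6506
β_P = Σ w_i β_i = 0.26×2.1646 + 0.04×1.4692 + 0.35×2.2587 + 0.35×0.6506 = 1.6398
MRP = 11.26% − 4.32% = 6.94%
E(R_P) = R_f + β_P × MRP = 4.32% + 1.6398 × 6.94% = 15.70%

15.70%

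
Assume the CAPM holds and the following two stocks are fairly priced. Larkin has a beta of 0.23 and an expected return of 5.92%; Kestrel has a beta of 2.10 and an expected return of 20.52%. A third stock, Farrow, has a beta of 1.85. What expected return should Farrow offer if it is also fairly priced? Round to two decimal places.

18.57%

MRP (SML slope) = (20.52% − 5.92%) / (2.10 − 0.23) = 14.60% / 1.87 = 7.8075%
R_f (intercept) = 5.92% − 0.23 × 7.8075% = 4.1243%
E(R_Farrow) = R_f + β × MRP = 4.1243% + 1.85 × 7.8075% = 18.57%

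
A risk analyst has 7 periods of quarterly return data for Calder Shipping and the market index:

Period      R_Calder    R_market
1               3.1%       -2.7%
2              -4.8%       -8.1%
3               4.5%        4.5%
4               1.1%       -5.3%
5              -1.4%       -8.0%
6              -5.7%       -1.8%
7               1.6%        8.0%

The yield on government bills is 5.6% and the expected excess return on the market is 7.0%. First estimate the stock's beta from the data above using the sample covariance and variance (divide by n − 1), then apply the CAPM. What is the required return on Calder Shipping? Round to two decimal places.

7.95%

Mean R_i = (3.1 − 4.8 + 4.5 + 1.1 − 1.4 − 5.7 + 1.6) / 7 = -0.2286%
Mean R_m = (-2.7 − 8.1 + 4.5 − 5.3 − 8.0 − 1.8 + 8.0) / 7 = -1.9143%
Σ(R_i − R̄_i)(R_m − R̄_m) = 76.1271  ⇒  Cov = 76.1271 / 6 = 12.6879
Σ(R_m − R̄_m)² = 226.8286  ⇒  Var(R_m) = 226.8286 / 6 = 37.8048
β = Cov / Var(R_m) = 12.6879 / 37.8048 = 0.3356
E(R) = R_f + β × MRP = 5.6% + 0.3356 × 7.0% = 7.95%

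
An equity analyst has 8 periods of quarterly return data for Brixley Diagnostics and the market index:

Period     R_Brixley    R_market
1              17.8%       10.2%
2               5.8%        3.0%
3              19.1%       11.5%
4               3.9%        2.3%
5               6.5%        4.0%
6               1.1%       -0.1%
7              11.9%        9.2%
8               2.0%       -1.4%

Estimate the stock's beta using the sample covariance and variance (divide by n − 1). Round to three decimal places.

1.390

Mean R_i = (17.8 + 5.8 + 19.1 + 3.9 + 6.5 + 1.1 + 11.9 + 2.0) / 8 = 8.5125%
Mean R_m = (10.2 + 3.0 + 11.5 + 2.3 + 4.0 − 0.1 + 9.2 − 1.4) / 8 = 4.8375%
Σ(R_i − R̄_i)(R_m − R̄_m) = 230.7163  ⇒  Cov = 230.7163 / 7 = 32.9595
Σ(R_m − R̄_m)² = 165.9788  ⇒  Var(R_m) = 165.9788 / 7 = 23.7113
β = Cov / Var(R_m) = 32.9595 / 23.7113 = 1.3900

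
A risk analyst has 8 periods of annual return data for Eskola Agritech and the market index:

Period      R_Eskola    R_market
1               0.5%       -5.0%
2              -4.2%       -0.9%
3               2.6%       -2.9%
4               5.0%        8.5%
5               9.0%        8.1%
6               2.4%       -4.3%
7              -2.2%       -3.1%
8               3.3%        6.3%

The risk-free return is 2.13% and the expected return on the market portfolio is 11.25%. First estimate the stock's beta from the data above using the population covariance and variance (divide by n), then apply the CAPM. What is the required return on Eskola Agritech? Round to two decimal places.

6.52%

Mean R_i = (0.5 − 4.2 + 2.6 + 5.0 + 9.0 + 2.4 − 2.2 + 3.3) / 8 = 2.0500%
Mean R_m = (-5.0 − 0.9 − 2.9 + 8.5 + 8.1 − 4.3 − 3.1 + 6.3) / 8 = 0.8375%
Σ(R_i − R̄_i)(R_m − R̄_m) = 112.6950  ⇒  Cov = 112.6950 / 8 = 14.0869
Σ(R_m − R̄_m)² = 234.2588  ⇒  Var(R_m) = 234.2588 / 8 = 29.2824
β = Cov / Var(R_m) = 14.0869 / 29.2824 = 0.4811
MRP = 11.25% − 2.13% = 9.12%
E(R) = R_f + β × MRP = 2.13% + 0.4811 × 9.12% = 6.52%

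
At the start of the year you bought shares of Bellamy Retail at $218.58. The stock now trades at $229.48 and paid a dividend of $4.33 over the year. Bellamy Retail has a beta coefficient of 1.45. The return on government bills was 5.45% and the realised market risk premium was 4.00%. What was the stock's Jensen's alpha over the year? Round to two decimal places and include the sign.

Realised HPR = (P1 + D1 − P0) / P0 = (229.48 + 4.33 − 218.58) / 218.58 = 15.23 / 218.58 = 6.9677%
CAPM required = R_f + β·MRP = 5.45% + 1.45 × 4.00% = 11.2500%
α = realised − required = 6.9677% − 11.2500% = -4.28%

-4.28%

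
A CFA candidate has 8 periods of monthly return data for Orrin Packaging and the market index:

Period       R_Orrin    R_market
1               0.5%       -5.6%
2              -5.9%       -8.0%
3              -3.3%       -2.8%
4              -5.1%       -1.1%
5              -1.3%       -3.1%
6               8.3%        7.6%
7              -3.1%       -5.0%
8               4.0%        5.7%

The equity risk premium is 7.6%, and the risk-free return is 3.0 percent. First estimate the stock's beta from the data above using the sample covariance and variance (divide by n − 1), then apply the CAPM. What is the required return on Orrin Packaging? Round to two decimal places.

8.62%

Mean R_i = (0.5 − 5.9 − 3.3 − 5.1 − 1.3 + 8.3 − 3.1 + 4.0) / 8 = -0.7375%
Mean R_m = (-5.6 − 8.0 − 2.8 − 1.1 − 3.1 + 7.6 − 5.0 + 5.7) / 8 = -1.5375%
Σ(R_i − R̄_i)(R_m − R̄_m) = 155.5888  ⇒  Cov = 155.5888 / 7 = 22.2270
Σ(R_m − R̄_m)² = 210.3588  ⇒  Var(R_m) = 210.3588 / 7 = 30.0513
β = Cov / Var(R_m) = 22.2270 / 30.0513 = 0.7396
E(R) = R_f + β × MRP = 3.0% + 0.7396 × 7.6% = 8.62%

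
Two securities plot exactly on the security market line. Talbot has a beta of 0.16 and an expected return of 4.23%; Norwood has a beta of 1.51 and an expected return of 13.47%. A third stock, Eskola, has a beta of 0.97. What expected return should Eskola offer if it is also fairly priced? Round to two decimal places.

9.77%

MRP (SML slope) = (13.47% − 4.23%) / (1.51 − 0.16) = 9.24% / 1.35 = 6.8444%
R_f (intercept) = 4.23% − 0.16 × 6.8444% = 3.1349%
E(R_Eskola) = R_f + β × MRP = 3.1349% + 0.97 × 6.8444% = 9.77%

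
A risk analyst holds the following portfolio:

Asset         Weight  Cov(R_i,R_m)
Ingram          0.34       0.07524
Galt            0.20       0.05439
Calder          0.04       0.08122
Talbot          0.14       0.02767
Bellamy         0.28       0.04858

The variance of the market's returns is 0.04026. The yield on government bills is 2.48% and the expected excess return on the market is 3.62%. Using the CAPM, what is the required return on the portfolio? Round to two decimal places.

β_Ingram = 0.07524 / 0.04026 = 1.8689
β_Galt = 0.05439 / 0.04026 = 1.3510
β_Calder = 0.08122 / 0.04026 = 2.0174
β_Talbot = 0.02767 / 0.04026 = 0.6873
β_Bellamy = 0.04858 / 0.04026 = 1.2067
β_P = Σ w_i β_i = 0.34×1.8689 + 0.20×1.3510 + 0.04×2.0174 + 0.14×0.6873 + 0.28×1.2067 = 1.4204
E(R_P) = R_f + β_P × MRP = 2.48% + 1.4204 × 3.62% = 7.62%

7.62%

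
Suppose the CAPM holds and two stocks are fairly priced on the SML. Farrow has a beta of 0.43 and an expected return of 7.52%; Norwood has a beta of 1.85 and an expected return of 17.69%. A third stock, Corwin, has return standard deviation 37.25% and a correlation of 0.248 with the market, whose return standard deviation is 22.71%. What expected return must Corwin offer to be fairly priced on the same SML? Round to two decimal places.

7.35%

MRP = (17.69% − 7.52%) / (1.85 − 0.43) = 7.1620%
R_f = 7.52% − 0.43 × 7.1620% = 4.4403%
β_Corwin = ρ·σ_i/σ_m = 0.248 × 37.25 / 22.71 = 0.4068
E(R_Corwin) = R_f + β × MRP = 4.4403% + 0.4068 × 7.1620% = 7.35%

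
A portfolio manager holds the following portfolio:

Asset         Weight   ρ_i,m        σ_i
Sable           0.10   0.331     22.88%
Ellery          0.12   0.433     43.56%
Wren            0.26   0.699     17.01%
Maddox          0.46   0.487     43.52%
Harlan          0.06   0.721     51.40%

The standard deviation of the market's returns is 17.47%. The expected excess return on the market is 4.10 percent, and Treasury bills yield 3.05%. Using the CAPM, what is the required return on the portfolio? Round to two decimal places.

β_Sable = 0.331 × 22.88% / 17.47% = 0.4335
β_Ellery = 0.433 × 43.56% / 17.47% = 1.0796
β_Wren = 0.699 × 17.01% / 17.47% = 0.6806
β_Maddox = 0.487 × 43.52% / 17.47% = 1.2132
β_Harlan = 0.721 × 51.40% / 17.47% = 2.1213
β_P = Σ w_i β_i = 0.10×0.4335 + 0.12×1.0796 + 0.26×0.6806 + 0.46×1.2132 + 0.06×2.1213 = 1.0352
E(R_P) = R_f + β_P × MRP = 3.05% + 1.0352 × 4.10% = 7.29%

7.29%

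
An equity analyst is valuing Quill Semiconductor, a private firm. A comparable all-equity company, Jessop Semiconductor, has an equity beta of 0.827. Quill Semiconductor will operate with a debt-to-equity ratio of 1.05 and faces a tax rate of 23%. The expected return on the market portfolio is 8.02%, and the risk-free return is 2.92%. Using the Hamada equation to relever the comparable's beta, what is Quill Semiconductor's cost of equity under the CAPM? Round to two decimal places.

10.55%

β_L = β_U × [1 + (1 − t)(D/E)] = 0.827 × [1 + (1 − 0.23) × 1.05]
    = 0.827 × [1 + 0.77 × 1.05] = 0.827 × 1.8085 = 1.4956
MRP = 8.02% − 2.92% = 5.10%
E(R) = R_f + β_L × MRP = 2.92% + 1.4956 × 5.10% = 10.55%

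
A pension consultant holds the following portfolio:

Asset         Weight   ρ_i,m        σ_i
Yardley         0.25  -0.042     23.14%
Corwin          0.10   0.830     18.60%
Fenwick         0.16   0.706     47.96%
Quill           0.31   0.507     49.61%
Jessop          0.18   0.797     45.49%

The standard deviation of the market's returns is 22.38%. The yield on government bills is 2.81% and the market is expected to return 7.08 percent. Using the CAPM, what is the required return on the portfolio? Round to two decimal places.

β_Yardley = -0.042 × 23.14% / 22.38% = -0.0434
β_Corwin = 0.830 × 18.60% / 22.38% = 0.6898
β_Fenwick = 0.706 × 47.96% / 22.38% = 1.5129
β_Quill = 0.507 × 49.61% / 22.38% = 1.1239
β_Jessop = 0.797 × 45.49% / 22.38% = 1.6200
β_P = Σ w_i β_i = 0.25×-0.0434 + 0.10×0.6898 + 0.16×1.5129 + 0.31×1.1239 + 0.18×1.6200 = 0.9402
MRP = 7.08% − 2.81% = 4.27%
E(R_P) = R_f + β_P × MRP = 2.81% + 0.9402 × 4.27% = 6.82%

6.82%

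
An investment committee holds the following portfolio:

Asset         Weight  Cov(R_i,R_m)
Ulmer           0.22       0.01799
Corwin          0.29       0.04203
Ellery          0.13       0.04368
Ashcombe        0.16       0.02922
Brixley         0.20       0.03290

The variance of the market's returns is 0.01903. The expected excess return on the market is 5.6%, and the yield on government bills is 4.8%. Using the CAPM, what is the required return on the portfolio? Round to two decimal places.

14.53%

β_Ulmer = 0.01799 / 0.01903 = 0.9453
β_Corwin = 0.04203 / 0.01903 = 2.2086
β_Ellery = 0.04368 / 0.01903 = 2.2953
β_Ashcombe = 0.02922 / 0.01903 = 1.5355
β_Brixley = 0.03290 / 0.01903 = 1.7288
β_P = Σ w_i β_i = 0.22×0.9453 + 0.29×2.2086 + 0.13×2.2953 + 0.16×1.5355 + 0.20×1.7288 = 1.7383
E(R_P) = R_f + β_P × MRP = 4.8% + 1.7383 × 5.6% = 14.53%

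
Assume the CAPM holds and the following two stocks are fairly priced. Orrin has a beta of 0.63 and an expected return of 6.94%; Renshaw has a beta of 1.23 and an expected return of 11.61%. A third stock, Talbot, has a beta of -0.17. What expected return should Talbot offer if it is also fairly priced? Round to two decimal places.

MRP (SML slope) = (11.61% − 6.94%) / (1.23 − 0.63) = 4.67% / 0.60 = 7.7833%
R_f (intercept) = 6.94% − 0.63 × 7.7833% = 2.0365%
E(R_Talbot) = R_f + β × MRP = 2.0365% + -0.17 × 7.7833% = 0.71%

0.71%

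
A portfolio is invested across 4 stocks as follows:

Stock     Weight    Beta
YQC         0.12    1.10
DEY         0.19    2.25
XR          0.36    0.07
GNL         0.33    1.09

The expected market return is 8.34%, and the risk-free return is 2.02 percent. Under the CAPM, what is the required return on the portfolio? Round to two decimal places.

β_P = Σ w_i β_i = 0.12×1.10 + 0.19×2.25 + 0.36×0.07 + 0.33×1.09 = 0.9444
MRP = 8.34% − 2.02% = 6.32%
E(R_P) = R_f + β_P × MRP = 2.02% + 0.9444 × 6.32% = 7.99%

7.99%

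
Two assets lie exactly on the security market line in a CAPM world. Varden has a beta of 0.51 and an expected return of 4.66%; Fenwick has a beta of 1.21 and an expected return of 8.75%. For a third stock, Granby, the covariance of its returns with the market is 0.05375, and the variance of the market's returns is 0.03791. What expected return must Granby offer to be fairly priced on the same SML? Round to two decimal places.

9.96%

MRP = (8.75% − 4.66%) / (1.21 − 0.51) = 5.8429%
R_f = 4.66% − 0.51 × 5.8429% = 1.6801%
β_Granby = Cov / Var(R_m) = 0.05375 / 0.03791 = 1.4178
E(R_Granby) = R_f + β × MRP = 1.6801% + 1.4178 × 5.8429% = 9.96%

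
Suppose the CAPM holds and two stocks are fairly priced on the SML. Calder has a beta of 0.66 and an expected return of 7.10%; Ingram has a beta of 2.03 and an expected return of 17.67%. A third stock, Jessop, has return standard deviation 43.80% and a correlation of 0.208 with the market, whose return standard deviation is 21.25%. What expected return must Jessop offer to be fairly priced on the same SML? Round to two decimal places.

5.32%

MRP = (17.67% − 7.10%) / (2.03 − 0.66) = 7.7153%
R_f = 7.10% − 0.66 × 7.7153% = 2.0079%
β_Jessop = ρ·σ_i/σ_m = 0.208 × 43.80 / 21.25 = 0.4287
E(R_Jessop) = R_f + β × MRP = 2.0079% + 0.4287 × 7.7153% = 5.32%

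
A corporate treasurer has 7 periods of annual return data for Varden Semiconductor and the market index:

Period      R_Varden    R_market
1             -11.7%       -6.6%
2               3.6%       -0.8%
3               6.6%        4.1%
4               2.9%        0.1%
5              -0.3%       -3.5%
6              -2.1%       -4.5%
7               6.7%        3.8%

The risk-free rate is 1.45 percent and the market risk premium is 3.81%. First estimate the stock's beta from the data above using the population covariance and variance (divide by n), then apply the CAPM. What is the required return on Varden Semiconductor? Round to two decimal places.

Mean R_i = (-11.7 + 3.6 + 6.6 + 2.9 − 0.3 − 2.1 + 6.7) / 7 = 0.8143%
Mean R_m = (-6.6 − 0.8 + 4.1 + 0.1 − 3.5 − 4.5 + 3.8) / 7 = -1.0571%
Σ(R_i − R̄_i)(R_m − R̄_m) = 143.6757  ⇒  Cov = 143.6757 / 7 = 20.5251
Σ(R_m − R̄_m)² = 100.1371  ⇒  Var(R_m) = 100.1371 / 7 = 14.3053
β = Cov / Var(R_m) = 20.5251 / 14.3053 = 1.4348
E(R) = R_f + β × MRP = 1.45% + 1.4348 × 3.81% = 6.92%

6.92%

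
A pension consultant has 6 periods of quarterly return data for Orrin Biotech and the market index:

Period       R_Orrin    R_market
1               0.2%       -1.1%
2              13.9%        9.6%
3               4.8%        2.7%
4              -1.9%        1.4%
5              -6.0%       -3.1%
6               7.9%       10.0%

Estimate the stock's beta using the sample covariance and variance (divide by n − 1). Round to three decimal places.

1.207

Mean R_i = (0.2 + 13.9 + 4.8 − 1.9 − 6.0 + 7.9) / 6 = 3.1500%
Mean R_m = (-1.1 + 9.6 + 2.7 + 1.4 − 3.1 + 10.0) / 6 = 3.2500%
Σ(R_i − R̄_i)(R_m − R̄_m) = 179.6950  ⇒  Cov = 179.6950 / 5 = 35.9390
Σ(R_m − R̄_m)² = 148.8550  ⇒  Var(R_m) = 148.8550 / 5 = 29.7710
β = Cov / Var(R_m) = 35.9390 / 29.7710 = 1.2072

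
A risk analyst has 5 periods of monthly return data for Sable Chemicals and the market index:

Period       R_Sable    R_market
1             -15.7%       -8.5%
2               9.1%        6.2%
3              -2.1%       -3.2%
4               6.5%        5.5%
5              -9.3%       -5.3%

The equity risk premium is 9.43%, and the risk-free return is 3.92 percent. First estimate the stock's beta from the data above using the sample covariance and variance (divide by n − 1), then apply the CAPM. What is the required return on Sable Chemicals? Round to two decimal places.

18.55%

Mean R_i = (-15.7 + 9.1 − 2.1 + 6.5 − 9.3) / 5 = -2.3000%
Mean R_m = (-8.5 + 6.2 − 3.2 + 5.5 − 5.3) / 5 = -1.0600%
Σ(R_i − R̄_i)(R_m − R̄_m) = 269.4400  ⇒  Cov = 269.4400 / 4 = 67.3600
Σ(R_m − R̄_m)² = 173.6520  ⇒  Var(R_m) = 173.6520 / 4 = 43.4130
β = Cov / Var(R_m) = 67.3600 / 43.4130 = 1.5516
E(R) = R_f + β × MRP = 3.92% + 1.5516 × 9.43% = 18.55%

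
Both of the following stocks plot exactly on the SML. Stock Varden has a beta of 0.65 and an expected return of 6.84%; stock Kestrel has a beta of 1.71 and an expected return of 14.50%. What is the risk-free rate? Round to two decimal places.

Both satisfy E(R) = R_f + β·MRP, so the slope of the SML is
MRP = (14.50% − 6.84%) / (1.71 − 0.65) = 7.66% / 1.06 = 7.2264%
R_f = E(R_Varden) − β_Varden·MRP = 6.84% − 0.65 × 7.2264% = 2.1428%

2.14%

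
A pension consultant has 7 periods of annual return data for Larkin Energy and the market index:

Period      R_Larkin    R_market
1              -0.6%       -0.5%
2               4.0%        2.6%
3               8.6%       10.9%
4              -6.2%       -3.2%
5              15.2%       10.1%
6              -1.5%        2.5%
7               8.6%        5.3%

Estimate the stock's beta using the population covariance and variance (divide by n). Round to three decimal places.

Mean R_i = (-0.6 + 4.0 + 8.6 − 6.2 + 15.2 − 1.5 + 8.6) / 7 = 4.0143%
Mean R_m = (-0.5 + 2.6 + 10.9 − 3.2 + 10.1 + 2.5 + 5.3) / 7 = 3.9571%
Σ(R_i − R̄_i)(R_m − R̄_m) = 208.4343  ⇒  Cov = 208.4343 / 7 = 29.7763
Σ(R_m − R̄_m)² = 162.7971  ⇒  Var(R_m) = 162.7971 / 7 = 23.2567
β = Cov / Var(R_m) = 29.7763 / 23.2567 = 1.2803

1.280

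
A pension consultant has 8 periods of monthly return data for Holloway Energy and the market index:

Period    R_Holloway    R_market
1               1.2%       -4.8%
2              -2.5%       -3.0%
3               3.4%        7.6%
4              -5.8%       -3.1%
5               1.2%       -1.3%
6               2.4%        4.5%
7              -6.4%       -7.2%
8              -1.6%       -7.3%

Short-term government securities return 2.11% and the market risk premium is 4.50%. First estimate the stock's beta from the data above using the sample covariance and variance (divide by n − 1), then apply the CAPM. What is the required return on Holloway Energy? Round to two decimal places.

Mean R_i = (1.2 − 2.5 + 3.4 − 5.8 + 1.2 + 2.4 − 6.4 − 1.6) / 8 = -1.0125%
Mean R_m = (-4.8 − 3.0 + 7.6 − 3.1 − 1.3 + 4.5 − 7.2 − 7.3) / 8 = -1.8250%
Σ(R_i − R̄_i)(R_m − R̄_m) = 97.7775  ⇒  Cov = 97.7775 / 7 = 13.9682
Σ(R_m − R̄_m)² = 199.8350  ⇒  Var(R_m) = 199.8350 / 7 = 28.5479
β = Cov / Var(R_m) = 13.9682 / 28.5479 = 0.4893
E(R) = R_f + β × MRP = 2.11% + 0.4893 × 4.50% = 4.31%

4.31%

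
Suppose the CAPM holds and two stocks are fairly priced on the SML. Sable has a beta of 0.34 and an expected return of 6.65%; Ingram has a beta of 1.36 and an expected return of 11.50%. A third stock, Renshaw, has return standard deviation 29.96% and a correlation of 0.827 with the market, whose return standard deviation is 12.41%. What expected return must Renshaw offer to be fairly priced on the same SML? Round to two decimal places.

14.53%

MRP = (11.50% − 6.65%) / (1.36 − 0.34) = 4.7549%
R_f = 6.65% − 0.34 × 4.7549% = 5.0333%
β_Renshaw = ρ·σ_i/σ_m = 0.827 × 29.96 / 12.41 = 1.9965
E(R_Renshaw) = R_f + β × MRP = 5.0333% + 1.9965 × 4.7549% = 14.53%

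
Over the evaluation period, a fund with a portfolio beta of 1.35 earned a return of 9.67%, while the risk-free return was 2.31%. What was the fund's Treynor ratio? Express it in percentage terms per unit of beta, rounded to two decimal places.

Treynor = (R_P − R_f) / β_P = (9.67% − 2.31%) / 1.3500 = 7.36% / 1.3500 = 5.45%

5.45%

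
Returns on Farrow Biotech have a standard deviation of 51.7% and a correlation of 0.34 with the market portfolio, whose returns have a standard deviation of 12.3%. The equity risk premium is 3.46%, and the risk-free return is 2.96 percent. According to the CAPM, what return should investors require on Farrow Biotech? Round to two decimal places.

7.90%

β = ρ × σ_i / σ_m = 0.34 × 51.7% / 12.3% = 1.4291
E(R) = 2.96% + 1.4291 × 3.46% = 7.90%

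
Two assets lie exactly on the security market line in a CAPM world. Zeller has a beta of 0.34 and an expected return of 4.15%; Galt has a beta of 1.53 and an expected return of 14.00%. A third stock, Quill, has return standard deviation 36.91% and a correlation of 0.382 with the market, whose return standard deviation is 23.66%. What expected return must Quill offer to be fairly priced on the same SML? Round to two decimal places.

6.27%

MRP = (14.00% − 4.15%) / (1.53 − 0.34) = 8.2773%
R_f = 4.15% − 0.34 × 8.2773% = 1.3357%
β_Quill = ρ·σ_i/σ_m = 0.382 × 36.91 / 23.66 = 0.5959
E(R_Quill) = R_f + β × MRP = 1.3357% + 0.5959 × 8.2773% = 6.27%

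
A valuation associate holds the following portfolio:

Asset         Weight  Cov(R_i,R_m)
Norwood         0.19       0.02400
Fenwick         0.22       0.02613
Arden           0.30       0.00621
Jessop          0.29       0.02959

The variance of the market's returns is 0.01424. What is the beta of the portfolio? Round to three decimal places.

β_Norwood = 0.02400 / 0.01424 = 1.6854
β_Fenwick = 0.02613 / 0.01424 = 1.8350
β_Arden = 0.00621 / 0.01424 = 0.4361
β_Jessop = 0.02959 / 0.01424 = 2.0779
β_P = Σ w_i β_i = 0.19×1.6854 + 0.22×1.8350 + 0.30×0.4361 + 0.29×2.0779 = 1.4573

1.457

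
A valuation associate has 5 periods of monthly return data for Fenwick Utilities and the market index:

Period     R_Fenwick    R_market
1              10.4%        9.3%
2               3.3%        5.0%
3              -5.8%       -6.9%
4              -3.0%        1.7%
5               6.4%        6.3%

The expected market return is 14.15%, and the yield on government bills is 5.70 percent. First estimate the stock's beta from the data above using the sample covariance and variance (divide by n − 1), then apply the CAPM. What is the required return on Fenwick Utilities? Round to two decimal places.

14.12%

Mean R_i = (10.4 + 3.3 − 5.8 − 3.0 + 6.4) / 5 = 2.2600%
Mean R_m = (9.3 + 5.0 − 6.9 + 1.7 + 6.3) / 5 = 3.0800%
Σ(R_i − R̄_i)(R_m − R̄_m) = 153.6560  ⇒  Cov = 153.6560 / 4 = 38.4140
Σ(R_m − R̄_m)² = 154.2480  ⇒  Var(R_m) = 154.2480 / 4 = 38.5620
β = Cov / Var(R_m) = 38.4140 / 38.5620 = 0.9962
MRP = 14.15% − 5.70% = 8.45%
E(R) = R_f + β × MRP = 5.70% + 0.9962 × 8.45% = 14.12%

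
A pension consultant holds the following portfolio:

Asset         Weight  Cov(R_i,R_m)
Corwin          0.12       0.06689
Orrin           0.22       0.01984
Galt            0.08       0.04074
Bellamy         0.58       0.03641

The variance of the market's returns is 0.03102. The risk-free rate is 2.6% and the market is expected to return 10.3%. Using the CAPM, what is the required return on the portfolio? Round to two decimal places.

β_Corwin = 0.06689 / 0.03102 = 2.1564
β_Orrin = 0.01984 / 0.03102 = 0.6396
β_Galt = 0.04074 / 0.03102 = 1.3133
β_Bellamy = 0.03641 / 0.03102 = 1.1738
β_P = Σ w_i β_i = 0.12×2.1564 + 0.22×0.6396 + 0.08×1.3133 + 0.58×1.1738 = 1.1853
MRP = 10.3% − 2.6% = 7.70%
E(R_P) = R_f + β_P × MRP = 2.6% + 1.1853 × 7.7% = 11.73%

11.73%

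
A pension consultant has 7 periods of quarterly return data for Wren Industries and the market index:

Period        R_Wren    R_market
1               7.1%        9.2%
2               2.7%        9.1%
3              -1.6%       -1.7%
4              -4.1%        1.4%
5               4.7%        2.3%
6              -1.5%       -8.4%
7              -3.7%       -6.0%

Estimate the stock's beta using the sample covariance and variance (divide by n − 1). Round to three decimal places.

Mean R_i = (7.1 + 2.7 − 1.6 − 4.1 + 4.7 − 1.5 − 3.7) / 7 = 0.5143%
Mean R_m = (9.2 + 9.1 − 1.7 + 1.4 + 2.3 − 8.4 − 6.0) / 7 = 0.8429%
Σ(R_i − R̄_i)(R_m − R̄_m) = 129.4457  ⇒  Cov = 129.4457 / 6 = 21.5743
Σ(R_m − R̄_m)² = 279.1771  ⇒  Var(R_m) = 279.1771 / 6 = 46.5295
β = Cov / Var(R_m) = 21.5743 / 46.5295 = 0.4637

0.464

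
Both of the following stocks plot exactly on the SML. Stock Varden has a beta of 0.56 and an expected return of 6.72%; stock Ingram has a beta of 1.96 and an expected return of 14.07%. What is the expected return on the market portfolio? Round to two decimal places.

9.03%

Both satisfy E(R) = R_f + β·MRP, so the slope of the SML is
MRP = (14.07% − 6.72%) / (1.96 − 0.56) = 7.35% / 1.40 = 5.2500%
R_f = E(R_Varden) − β_Varden·MRP = 6.72% − 0.56 × 5.2500% = 3.7800%
E(R_m) = R_f + MRP = 3.7800% + 5.2500% = 9.03%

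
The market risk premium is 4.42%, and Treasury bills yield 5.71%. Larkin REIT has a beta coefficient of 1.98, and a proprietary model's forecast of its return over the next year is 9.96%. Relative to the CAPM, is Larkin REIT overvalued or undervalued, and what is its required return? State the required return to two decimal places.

Required return = R_f + β·MRP = 5.71% + 1.98 × 4.42% = 14.46%
Forecast 9.96% < required 14.46% → the stock plots below the SML → overvalued.

Overvalued; required return 14.46%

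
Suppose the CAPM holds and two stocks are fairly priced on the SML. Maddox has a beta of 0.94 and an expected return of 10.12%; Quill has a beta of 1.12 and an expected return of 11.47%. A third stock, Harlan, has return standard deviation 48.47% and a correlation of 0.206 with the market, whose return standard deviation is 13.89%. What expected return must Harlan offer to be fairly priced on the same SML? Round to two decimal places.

8.46%

MRP = (11.47% − 10.12%) / (1.12 − 0.94) = 7.5000%
R_f = 10.12% − 0.94 × 7.5000% = 3.0700%
β_Harlan = ρ·σ_i/σ_m = 0.206 × 48.47 / 13.89 = 0.7188
E(R_Harlan) = R_f + β × MRP = 3.0700% + 0.7188 × 7.5000% = 8.46%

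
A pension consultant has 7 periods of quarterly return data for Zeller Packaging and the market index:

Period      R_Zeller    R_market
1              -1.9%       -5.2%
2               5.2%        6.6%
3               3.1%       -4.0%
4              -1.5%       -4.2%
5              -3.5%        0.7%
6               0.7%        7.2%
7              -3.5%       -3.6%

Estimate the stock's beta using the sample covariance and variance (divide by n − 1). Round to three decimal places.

0.313

Mean R_i = (-1.9 + 5.2 + 3.1 − 1.5 − 3.5 + 0.7 − 3.5) / 7 = -0.2000%
Mean R_m = (-5.2 + 6.6 − 4.0 − 4.2 + 0.7 + 7.2 − 3.6) / 7 = -0.3571%
Σ(R_i − R̄_i)(R_m − R̄_m) = 52.7900  ⇒  Cov = 52.7900 / 6 = 8.7983
Σ(R_m − R̄_m)² = 168.6371  ⇒  Var(R_m) = 168.6371 / 6 = 28.1062
β = Cov / Var(R_m) = 8.7983 / 28.1062 = 0.3130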